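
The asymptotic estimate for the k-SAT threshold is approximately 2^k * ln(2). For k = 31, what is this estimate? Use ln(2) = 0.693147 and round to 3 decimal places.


Using the asymptotic formula: threshold ~ 2^k * ln(2).
2^31 = 2147483648.
2147483648 * 0.693147 = 1488521848.16.

1488521848.16


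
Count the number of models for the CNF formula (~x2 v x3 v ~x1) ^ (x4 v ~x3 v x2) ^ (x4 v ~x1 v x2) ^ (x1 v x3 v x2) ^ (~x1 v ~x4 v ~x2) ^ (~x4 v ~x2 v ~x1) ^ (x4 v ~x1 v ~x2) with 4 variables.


Enumerate all 16 truth assignments over 4 variables.
Test each against every clause.
Satisfying assignments found: 7.

7


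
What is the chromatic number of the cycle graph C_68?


A cycle on an even number of vertices is bipartite: alternate two colors around the cycle.
Since 68 is even, two colors suffice, and at least two are needed because the graph has edges.
Chromatic number = 2.

2


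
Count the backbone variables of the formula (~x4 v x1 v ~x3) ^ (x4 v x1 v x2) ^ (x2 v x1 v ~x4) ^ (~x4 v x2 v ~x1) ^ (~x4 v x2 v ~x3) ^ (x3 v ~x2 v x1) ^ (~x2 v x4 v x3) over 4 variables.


Find all satisfying assignments: 6 model(s).
Check which variables have the same value in every model.
No variable is fixed across all models.
Backbone size = 0.

0


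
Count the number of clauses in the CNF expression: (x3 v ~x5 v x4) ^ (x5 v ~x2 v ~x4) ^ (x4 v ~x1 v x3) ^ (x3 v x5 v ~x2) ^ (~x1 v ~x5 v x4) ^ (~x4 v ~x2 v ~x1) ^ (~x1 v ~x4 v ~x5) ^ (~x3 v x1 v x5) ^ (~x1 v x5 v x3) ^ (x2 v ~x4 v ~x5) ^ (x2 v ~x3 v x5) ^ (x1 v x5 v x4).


Each group enclosed in parentheses joined by ^ is one clause.
Counting the conjuncts: 12 clauses.

12


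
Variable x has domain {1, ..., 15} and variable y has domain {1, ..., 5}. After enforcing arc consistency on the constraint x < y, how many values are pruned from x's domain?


For the constraint x < y, x needs a supporting value in y's domain.
x can be at most 4 (one less than y's maximum).
Valid x values from domain: 4 out of 15.
Pruned = 15 - 4 = 11.

11


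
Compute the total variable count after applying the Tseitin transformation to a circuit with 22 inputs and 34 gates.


The Tseitin transformation introduces one auxiliary variable per gate.
Total variables = inputs + gates = 22 + 34 = 56.

56


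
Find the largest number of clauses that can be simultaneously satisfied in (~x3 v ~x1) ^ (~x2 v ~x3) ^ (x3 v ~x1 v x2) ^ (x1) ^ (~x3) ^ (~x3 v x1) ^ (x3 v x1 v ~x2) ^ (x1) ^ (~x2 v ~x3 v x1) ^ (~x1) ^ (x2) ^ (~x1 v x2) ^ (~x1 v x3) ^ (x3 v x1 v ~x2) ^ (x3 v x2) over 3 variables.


Enumerate all 8 truth assignments.
For each, count how many of the 15 clauses are satisfied.
The formula is not fully satisfiable, so the maximum is below 15.
Maximum simultaneously satisfiable clauses = 13.

13


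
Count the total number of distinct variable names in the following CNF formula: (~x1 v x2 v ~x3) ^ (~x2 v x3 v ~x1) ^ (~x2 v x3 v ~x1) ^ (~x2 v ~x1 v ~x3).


Identify each distinct variable in the formula.
Variables found: x1, x2, x3.
Total distinct variables = 3.

3


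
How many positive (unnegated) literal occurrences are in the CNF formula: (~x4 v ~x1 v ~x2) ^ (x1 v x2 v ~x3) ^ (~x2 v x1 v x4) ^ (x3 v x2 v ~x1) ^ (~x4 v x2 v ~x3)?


Scan each clause for unnegated literals.
Clause 1: 0 positive; Clause 2: 2 positive; Clause 3: 2 positive; Clause 4: 2 positive; Clause 5: 1 positive.
Total positive literal occurrences = 7.

7


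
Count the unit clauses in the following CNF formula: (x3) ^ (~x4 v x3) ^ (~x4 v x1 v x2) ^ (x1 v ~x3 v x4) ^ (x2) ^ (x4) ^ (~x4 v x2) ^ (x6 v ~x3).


A unit clause contains exactly one literal.
Unit clauses found: (x3), (x2), (x4).
Count = 3.

3


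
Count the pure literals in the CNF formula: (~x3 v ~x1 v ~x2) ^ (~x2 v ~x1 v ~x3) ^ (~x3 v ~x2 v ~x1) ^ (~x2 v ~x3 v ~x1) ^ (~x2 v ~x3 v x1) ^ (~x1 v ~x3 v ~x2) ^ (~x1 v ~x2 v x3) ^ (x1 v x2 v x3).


A pure literal appears in only one polarity across all clauses.
No pure literals found.
Count = 0.

0


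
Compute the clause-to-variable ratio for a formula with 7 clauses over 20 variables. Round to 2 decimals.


Clause-to-variable ratio = clauses / variables.
7 / 20 = 0.35.

0.35


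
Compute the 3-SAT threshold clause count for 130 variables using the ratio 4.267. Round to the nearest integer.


The 3-SAT phase transition occurs at approximately 4.267 clauses per variable.
m = 4.267 * 130 = 554.71.
Rounded to nearest integer: 555.

555


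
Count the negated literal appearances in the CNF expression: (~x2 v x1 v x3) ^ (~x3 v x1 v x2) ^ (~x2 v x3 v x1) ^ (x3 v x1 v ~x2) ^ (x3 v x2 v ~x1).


Scan each clause for negated literals.
Clause 1: 1 negative; Clause 2: 1 negative; Clause 3: 1 negative; Clause 4: 1 negative; Clause 5: 1 negative.
Total negative literal occurrences = 5.

5


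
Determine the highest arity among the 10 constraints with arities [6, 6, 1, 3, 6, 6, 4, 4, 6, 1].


The arities are: 6, 6, 1, 3, 6, 6, 4, 4, 6, 1.
Scan for the maximum value.
Maximum arity = 6.

6


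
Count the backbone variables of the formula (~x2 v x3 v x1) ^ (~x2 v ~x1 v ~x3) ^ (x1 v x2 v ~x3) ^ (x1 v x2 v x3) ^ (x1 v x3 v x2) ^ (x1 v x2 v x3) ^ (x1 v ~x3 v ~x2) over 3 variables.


Find all satisfying assignments: 3 model(s).
Check which variables have the same value in every model.
Fixed variables: x1=T.
Backbone size = 1.

1


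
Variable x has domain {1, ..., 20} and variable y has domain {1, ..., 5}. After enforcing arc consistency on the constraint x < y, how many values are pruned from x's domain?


For the constraint x < y, x needs a supporting value in y's domain.
x can be at most 4 (one less than y's maximum).
Valid x values from domain: 4 out of 20.
Pruned = 20 - 4 = 16.

16


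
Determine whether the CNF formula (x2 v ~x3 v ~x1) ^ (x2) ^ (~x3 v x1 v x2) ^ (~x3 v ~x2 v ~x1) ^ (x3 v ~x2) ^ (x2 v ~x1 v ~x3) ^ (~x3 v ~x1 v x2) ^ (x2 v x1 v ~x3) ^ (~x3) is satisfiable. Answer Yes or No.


Check all 8 possible truth assignments.
Number of satisfying assignments found: 0.
The formula is unsatisfiable.

No


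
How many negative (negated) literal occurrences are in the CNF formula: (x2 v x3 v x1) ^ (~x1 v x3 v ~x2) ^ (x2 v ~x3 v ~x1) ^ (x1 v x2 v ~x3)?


Scan each clause for negated literals.
Clause 1: 0 negative; Clause 2: 2 negative; Clause 3: 2 negative; Clause 4: 1 negative.
Total negative literal occurrences = 5.

5


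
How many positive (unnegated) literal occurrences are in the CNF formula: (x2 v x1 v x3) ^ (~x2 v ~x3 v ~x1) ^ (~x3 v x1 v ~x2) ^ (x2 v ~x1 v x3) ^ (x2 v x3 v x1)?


Scan each clause for unnegated literals.
Clause 1: 3 positive; Clause 2: 0 positive; Clause 3: 1 positive; Clause 4: 2 positive; Clause 5: 3 positive.
Total positive literal occurrences = 9.

9


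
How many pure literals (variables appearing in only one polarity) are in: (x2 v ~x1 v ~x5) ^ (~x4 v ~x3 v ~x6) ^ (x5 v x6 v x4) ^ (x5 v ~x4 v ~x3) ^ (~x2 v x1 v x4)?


A pure literal appears in only one polarity across all clauses.
Pure literals: x3 (negative only).
Count = 1.

1


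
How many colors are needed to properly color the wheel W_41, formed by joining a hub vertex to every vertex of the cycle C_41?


W_41 consists of the cycle C_41 together with a hub vertex adjacent to every cycle vertex.
The cycle C_41 needs 3 colors (odd cycle -> 3).
The hub is adjacent to every cycle vertex, so it must receive a new color distinct from all of them.
Chromatic number = 3 + 1 = 4.

4


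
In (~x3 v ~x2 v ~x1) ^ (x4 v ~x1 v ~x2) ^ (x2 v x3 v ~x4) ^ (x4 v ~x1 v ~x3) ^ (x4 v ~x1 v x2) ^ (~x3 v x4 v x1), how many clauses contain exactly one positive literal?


A definite clause has exactly one positive literal.
Clause 1: 0 positive -> not definite
Clause 2: 1 positive -> definite
Clause 3: 2 positive -> not definite
Clause 4: 1 positive -> definite
Clause 5: 2 positive -> not definite
Clause 6: 2 positive -> not definite
Definite clause count = 2.

2


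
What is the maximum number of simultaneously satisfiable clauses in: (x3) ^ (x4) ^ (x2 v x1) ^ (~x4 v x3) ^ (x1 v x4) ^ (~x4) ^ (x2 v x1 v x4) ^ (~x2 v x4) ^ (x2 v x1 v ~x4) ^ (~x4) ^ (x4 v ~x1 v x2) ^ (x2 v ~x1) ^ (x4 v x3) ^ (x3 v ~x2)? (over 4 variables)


Enumerate all 16 truth assignments.
For each, count how many of the 14 clauses are satisfied.
The formula is not fully satisfiable, so the maximum is below 14.
Maximum simultaneously satisfiable clauses = 12.

12


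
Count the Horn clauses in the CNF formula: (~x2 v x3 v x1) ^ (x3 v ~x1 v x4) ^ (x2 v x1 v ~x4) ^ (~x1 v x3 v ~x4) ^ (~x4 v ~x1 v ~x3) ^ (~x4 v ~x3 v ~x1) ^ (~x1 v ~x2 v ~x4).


A Horn clause has at most one positive literal.
Clause 1: 2 positive lit(s) -> not Horn
Clause 2: 2 positive lit(s) -> not Horn
Clause 3: 2 positive lit(s) -> not Horn
Clause 4: 1 positive lit(s) -> Horn
Clause 5: 0 positive lit(s) -> Horn
Clause 6: 0 positive lit(s) -> Horn
Clause 7: 0 positive lit(s) -> Horn
Total Horn clauses = 4.

4


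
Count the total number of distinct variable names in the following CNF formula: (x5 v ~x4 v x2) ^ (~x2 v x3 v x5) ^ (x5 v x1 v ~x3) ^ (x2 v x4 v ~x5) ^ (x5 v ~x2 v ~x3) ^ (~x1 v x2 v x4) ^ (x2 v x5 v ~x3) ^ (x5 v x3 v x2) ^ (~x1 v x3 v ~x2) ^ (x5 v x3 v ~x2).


Identify each distinct variable in the formula.
Variables found: x1, x2, x3, x4, x5.
Total distinct variables = 5.

5


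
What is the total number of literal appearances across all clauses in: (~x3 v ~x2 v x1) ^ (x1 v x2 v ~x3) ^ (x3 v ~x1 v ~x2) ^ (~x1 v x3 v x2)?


Clause lengths: 3, 3, 3, 3.
Sum = 3 + 3 + 3 + 3 = 12.

12


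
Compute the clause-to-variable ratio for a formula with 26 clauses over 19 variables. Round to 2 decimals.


Clause-to-variable ratio = clauses / variables.
26 / 19 = 1.37.

1.37


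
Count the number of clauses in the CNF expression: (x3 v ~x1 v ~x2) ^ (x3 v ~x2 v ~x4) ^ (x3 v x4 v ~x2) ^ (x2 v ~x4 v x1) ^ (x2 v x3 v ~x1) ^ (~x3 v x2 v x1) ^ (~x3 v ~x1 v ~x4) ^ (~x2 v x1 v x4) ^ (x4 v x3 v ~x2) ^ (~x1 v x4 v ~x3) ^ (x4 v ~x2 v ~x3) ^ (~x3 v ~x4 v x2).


Each group enclosed in parentheses joined by ^ is one clause.
Counting the conjuncts: 12 clauses.

12


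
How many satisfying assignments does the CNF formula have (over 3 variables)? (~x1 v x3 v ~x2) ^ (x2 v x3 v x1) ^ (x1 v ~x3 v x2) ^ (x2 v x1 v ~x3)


Enumerate all 8 truth assignments over 3 variables.
Test each against every clause.
Satisfying assignments found: 5.

5


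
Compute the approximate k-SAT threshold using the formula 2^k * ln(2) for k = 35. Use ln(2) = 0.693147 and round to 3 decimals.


Using the asymptotic formula: threshold ~ 2^k * ln(2).
2^35 = 34359738368.
34359738368 * 0.693147 = 23816349570.564.

23816349570.564


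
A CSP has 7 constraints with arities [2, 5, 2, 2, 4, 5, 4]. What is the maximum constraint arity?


The arities are: 2, 5, 2, 2, 4, 5, 4.
Scan for the maximum value.
Maximum arity = 5.

5


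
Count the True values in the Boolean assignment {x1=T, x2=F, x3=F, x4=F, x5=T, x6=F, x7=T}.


The weight is the number of variables assigned True.
True variables: x1, x5, x7.
Weight = 3.

3


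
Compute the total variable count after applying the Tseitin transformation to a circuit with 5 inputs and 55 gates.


The Tseitin transformation introduces one auxiliary variable per gate.
Total variables = inputs + gates = 5 + 55 = 60.

60


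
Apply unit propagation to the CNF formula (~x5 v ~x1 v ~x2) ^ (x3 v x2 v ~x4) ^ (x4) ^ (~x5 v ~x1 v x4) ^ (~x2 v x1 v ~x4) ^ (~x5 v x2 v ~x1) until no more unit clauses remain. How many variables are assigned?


Unit propagation repeatedly assigns the literal in any unit clause, then simplifies.
Assignments in order: x4 = T.
No further unit clauses remain.
Total variables assigned = 1.

1


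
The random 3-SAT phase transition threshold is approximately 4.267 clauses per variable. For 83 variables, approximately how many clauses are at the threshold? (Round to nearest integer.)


The 3-SAT phase transition occurs at approximately 4.267 clauses per variable.
m = 4.267 * 83 = 354.161.
Rounded to nearest integer: 354.

354


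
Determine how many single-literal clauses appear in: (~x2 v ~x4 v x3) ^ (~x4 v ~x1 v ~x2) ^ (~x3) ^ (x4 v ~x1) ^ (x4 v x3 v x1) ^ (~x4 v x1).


A unit clause contains exactly one literal.
Unit clauses found: (~x3).
Count = 1.

1


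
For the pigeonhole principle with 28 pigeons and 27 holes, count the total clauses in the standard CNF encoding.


The PHP encoding has two parts:
1) At-least-one-hole clauses: 28 (one per pigeon, each with 27 literals).
2) At-most-one-pigeon-per-hole clauses: 27 holes * C(28,2) = 27 * 378 = 10206.
Total clauses = 28 + 10206 = 10234.

10234


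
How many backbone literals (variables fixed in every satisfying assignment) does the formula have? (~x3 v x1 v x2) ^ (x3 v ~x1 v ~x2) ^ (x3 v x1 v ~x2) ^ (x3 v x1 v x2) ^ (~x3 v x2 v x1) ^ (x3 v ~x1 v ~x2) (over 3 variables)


Find all satisfying assignments: 4 model(s).
Check which variables have the same value in every model.
No variable is fixed across all models.
Backbone size = 0.

0


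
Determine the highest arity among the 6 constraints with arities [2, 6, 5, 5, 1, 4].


The arities are: 2, 6, 5, 5, 1, 4.
Scan for the maximum value.
Maximum arity = 6.

6


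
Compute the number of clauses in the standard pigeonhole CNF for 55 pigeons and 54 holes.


The PHP encoding has two parts:
1) At-least-one-hole clauses: 55 (one per pigeon, each with 54 literals).
2) At-most-one-pigeon-per-hole clauses: 54 holes * C(55,2) = 54 * 1485 = 80190.
Total clauses = 55 + 80190 = 80245.

80245


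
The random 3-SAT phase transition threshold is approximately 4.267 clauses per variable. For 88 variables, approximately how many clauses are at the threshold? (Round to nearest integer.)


The 3-SAT phase transition occurs at approximately 4.267 clauses per variable.
m = 4.267 * 88 = 375.496.
Rounded to nearest integer: 375.

375


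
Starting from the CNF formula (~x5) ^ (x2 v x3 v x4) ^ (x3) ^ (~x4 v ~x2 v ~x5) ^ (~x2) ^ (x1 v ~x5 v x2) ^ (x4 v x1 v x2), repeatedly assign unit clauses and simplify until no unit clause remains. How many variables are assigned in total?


Unit propagation repeatedly assigns the literal in any unit clause, then simplifies.
Assignments in order: x5 = F, x3 = T, x2 = F.
No further unit clauses remain.
Total variables assigned = 3.

3


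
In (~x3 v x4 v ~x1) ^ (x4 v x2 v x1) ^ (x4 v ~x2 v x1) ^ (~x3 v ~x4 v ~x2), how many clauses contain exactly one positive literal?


A definite clause has exactly one positive literal.
Clause 1: 1 positive -> definite
Clause 2: 3 positive -> not definite
Clause 3: 2 positive -> not definite
Clause 4: 0 positive -> not definite
Definite clause count = 1.

1


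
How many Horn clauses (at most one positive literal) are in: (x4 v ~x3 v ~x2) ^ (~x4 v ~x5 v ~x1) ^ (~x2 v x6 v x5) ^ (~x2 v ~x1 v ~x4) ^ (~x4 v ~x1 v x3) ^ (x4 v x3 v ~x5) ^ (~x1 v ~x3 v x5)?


A Horn clause has at most one positive literal.
Clause 1: 1 positive lit(s) -> Horn
Clause 2: 0 positive lit(s) -> Horn
Clause 3: 2 positive lit(s) -> not Horn
Clause 4: 0 positive lit(s) -> Horn
Clause 5: 1 positive lit(s) -> Horn
Clause 6: 2 positive lit(s) -> not Horn
Clause 7: 1 positive lit(s) -> Horn
Total Horn clauses = 5.

5


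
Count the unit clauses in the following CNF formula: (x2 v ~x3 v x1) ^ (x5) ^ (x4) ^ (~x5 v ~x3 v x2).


A unit clause contains exactly one literal.
Unit clauses found: (x5), (x4).
Count = 2.

2


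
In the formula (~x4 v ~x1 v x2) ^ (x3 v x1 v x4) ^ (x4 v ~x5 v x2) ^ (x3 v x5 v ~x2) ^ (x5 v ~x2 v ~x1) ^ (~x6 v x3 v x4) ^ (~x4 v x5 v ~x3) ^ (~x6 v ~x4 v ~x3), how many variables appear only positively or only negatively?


A pure literal appears in only one polarity across all clauses.
Pure literals: x6 (negative only).
Count = 1.

1


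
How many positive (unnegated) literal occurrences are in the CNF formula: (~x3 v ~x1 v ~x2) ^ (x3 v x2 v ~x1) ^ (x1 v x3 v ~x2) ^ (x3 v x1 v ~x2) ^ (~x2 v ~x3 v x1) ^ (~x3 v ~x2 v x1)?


Scan each clause for unnegated literals.
Clause 1: 0 positive; Clause 2: 2 positive; Clause 3: 2 positive; Clause 4: 2 positive; Clause 5: 1 positive; Clause 6: 1 positive.
Total positive literal occurrences = 8.

8


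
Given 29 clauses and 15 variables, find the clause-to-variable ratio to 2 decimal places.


Clause-to-variable ratio = clauses / variables.
29 / 15 = 1.93.

1.93


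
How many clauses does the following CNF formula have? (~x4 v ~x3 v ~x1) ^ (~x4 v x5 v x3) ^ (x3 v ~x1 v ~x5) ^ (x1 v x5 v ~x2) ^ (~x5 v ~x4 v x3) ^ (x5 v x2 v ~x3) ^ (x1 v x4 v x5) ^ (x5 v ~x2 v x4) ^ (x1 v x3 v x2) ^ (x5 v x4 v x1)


Each group enclosed in parentheses joined by ^ is one clause.
Counting the conjuncts: 10 clauses.

10


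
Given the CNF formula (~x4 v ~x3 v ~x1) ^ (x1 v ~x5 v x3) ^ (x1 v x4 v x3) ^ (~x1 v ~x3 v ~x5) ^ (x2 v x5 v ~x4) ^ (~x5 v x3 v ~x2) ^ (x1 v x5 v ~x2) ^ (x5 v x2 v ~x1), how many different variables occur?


Identify each distinct variable in the formula.
Variables found: x1, x2, x3, x4, x5.
Total distinct variables = 5.

5


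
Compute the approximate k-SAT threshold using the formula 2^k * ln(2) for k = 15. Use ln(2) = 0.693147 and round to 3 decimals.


Using the asymptotic formula: threshold ~ 2^k * ln(2).
2^15 = 32768.
32768 * 0.693147 = 22713.041.

22713.041


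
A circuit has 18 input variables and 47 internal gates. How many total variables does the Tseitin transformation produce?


The Tseitin transformation introduces one auxiliary variable per gate.
Total variables = inputs + gates = 18 + 47 = 65.

65


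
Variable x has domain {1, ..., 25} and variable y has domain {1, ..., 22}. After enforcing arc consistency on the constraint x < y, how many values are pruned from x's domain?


For the constraint x < y, x needs a supporting value in y's domain.
x can be at most 21 (one less than y's maximum).
Valid x values from domain: 21 out of 25.
Pruned = 25 - 21 = 4.

4


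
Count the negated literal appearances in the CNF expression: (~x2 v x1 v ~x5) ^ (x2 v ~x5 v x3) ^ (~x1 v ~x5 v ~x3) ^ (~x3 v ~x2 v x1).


Scan each clause for negated literals.
Clause 1: 2 negative; Clause 2: 1 negative; Clause 3: 3 negative; Clause 4: 2 negative.
Total negative literal occurrences = 8.

8


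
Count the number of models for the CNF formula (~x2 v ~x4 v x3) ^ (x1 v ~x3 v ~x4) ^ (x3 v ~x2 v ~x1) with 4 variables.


Enumerate all 16 truth assignments over 4 variables.
Test each against every clause.
Satisfying assignments found: 11.

11


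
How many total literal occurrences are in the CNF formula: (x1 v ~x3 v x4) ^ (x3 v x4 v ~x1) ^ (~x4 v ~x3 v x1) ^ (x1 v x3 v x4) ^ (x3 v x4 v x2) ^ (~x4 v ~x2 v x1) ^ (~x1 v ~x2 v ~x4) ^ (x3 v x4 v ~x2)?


Clause lengths: 3, 3, 3, 3, 3, 3, 3, 3.
Sum = 3 + 3 + 3 + 3 + 3 + 3 + 3 + 3 = 24.

24


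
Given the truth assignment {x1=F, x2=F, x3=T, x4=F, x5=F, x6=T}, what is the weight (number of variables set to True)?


The weight is the number of variables assigned True.
True variables: x3, x6.
Weight = 2.

2


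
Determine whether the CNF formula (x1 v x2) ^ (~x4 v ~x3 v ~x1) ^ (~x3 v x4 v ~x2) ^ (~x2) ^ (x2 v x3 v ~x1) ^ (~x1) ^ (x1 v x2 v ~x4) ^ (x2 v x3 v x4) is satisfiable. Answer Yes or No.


Check all 16 possible truth assignments.
Number of satisfying assignments found: 0.
The formula is unsatisfiable.

No


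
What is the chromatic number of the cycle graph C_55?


An odd cycle cannot be 2-colored: alternating two colors around the cycle returns to the start with a conflict.
Since 55 is odd, three colors are required (and three suffice).
Chromatic number = 3.

3


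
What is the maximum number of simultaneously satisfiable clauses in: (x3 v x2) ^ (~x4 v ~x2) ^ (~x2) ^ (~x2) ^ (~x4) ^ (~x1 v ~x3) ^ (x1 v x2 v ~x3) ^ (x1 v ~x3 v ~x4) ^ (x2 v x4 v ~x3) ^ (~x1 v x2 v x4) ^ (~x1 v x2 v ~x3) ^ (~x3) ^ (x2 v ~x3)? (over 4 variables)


Enumerate all 16 truth assignments.
For each, count how many of the 13 clauses are satisfied.
The formula is not fully satisfiable, so the maximum is below 13.
Maximum simultaneously satisfiable clauses = 12.

12


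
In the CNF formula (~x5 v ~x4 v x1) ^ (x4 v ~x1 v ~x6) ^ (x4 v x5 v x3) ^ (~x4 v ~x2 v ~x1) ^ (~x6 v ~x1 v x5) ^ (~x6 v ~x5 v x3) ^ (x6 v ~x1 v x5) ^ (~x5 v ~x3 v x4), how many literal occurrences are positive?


Scan each clause for unnegated literals.
Clause 1: 1 positive; Clause 2: 1 positive; Clause 3: 3 positive; Clause 4: 0 positive; Clause 5: 1 positive; Clause 6: 1 positive; Clause 7: 2 positive; Clause 8: 1 positive.
Total positive literal occurrences = 10.

10


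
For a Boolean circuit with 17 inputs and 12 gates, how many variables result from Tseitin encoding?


The Tseitin transformation introduces one auxiliary variable per gate.
Total variables = inputs + gates = 17 + 12 = 29.

29


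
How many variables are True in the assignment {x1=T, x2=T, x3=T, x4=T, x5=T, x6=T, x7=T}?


The weight is the number of variables assigned True.
True variables: x1, x2, x3, x4, x5, x6, x7.
Weight = 7.

7


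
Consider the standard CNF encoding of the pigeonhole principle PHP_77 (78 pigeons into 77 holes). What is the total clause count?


The PHP encoding has two parts:
1) At-least-one-hole clauses: 78 (one per pigeon, each with 77 literals).
2) At-most-one-pigeon-per-hole clauses: 77 holes * C(78,2) = 77 * 3003 = 231231.
Total clauses = 78 + 231231 = 231309.

231309


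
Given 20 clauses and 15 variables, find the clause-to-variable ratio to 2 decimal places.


Clause-to-variable ratio = clauses / variables.
20 / 15 = 1.33.

1.33


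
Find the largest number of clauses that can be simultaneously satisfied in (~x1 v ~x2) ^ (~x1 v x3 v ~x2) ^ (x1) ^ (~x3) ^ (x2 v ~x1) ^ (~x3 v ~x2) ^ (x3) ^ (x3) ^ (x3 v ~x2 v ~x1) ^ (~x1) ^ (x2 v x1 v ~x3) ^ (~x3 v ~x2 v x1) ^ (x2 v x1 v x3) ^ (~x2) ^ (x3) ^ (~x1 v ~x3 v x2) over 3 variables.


Enumerate all 8 truth assignments.
For each, count how many of the 16 clauses are satisfied.
The formula is not fully satisfiable, so the maximum is below 16.
Maximum simultaneously satisfiable clauses = 13.

13


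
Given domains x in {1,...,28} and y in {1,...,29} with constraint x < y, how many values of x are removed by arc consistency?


For the constraint x < y, x needs a supporting value in y's domain.
x can be at most 28 (one less than y's maximum).
Valid x values from domain: 28 out of 28.
Pruned = 28 - 28 = 0.

0


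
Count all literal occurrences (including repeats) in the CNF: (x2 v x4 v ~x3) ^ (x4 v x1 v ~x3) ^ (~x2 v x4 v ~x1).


Clause lengths: 3, 3, 3.
Sum = 3 + 3 + 3 = 9.

9


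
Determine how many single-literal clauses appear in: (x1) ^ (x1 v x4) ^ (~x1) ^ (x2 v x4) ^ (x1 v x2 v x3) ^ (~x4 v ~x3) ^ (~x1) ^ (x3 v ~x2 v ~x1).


A unit clause contains exactly one literal.
Unit clauses found: (x1), (~x1), (~x1).
Count = 3.

3


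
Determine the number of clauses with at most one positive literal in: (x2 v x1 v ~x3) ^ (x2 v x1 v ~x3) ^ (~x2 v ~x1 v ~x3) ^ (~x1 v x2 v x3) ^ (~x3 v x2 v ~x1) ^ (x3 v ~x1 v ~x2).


A Horn clause has at most one positive literal.
Clause 1: 2 positive lit(s) -> not Horn
Clause 2: 2 positive lit(s) -> not Horn
Clause 3: 0 positive lit(s) -> Horn
Clause 4: 2 positive lit(s) -> not Horn
Clause 5: 1 positive lit(s) -> Horn
Clause 6: 1 positive lit(s) -> Horn
Total Horn clauses = 3.

3


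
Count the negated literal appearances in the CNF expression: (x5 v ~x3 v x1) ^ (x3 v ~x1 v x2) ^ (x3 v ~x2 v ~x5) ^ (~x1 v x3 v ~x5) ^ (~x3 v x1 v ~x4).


Scan each clause for negated literals.
Clause 1: 1 negative; Clause 2: 1 negative; Clause 3: 2 negative; Clause 4: 2 negative; Clause 5: 2 negative.
Total negative literal occurrences = 8.

8


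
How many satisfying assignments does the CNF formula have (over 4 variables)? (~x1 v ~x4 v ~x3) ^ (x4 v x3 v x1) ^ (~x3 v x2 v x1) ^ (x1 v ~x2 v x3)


Enumerate all 16 truth assignments over 4 variables.
Test each against every clause.
Satisfying assignments found: 9.

9


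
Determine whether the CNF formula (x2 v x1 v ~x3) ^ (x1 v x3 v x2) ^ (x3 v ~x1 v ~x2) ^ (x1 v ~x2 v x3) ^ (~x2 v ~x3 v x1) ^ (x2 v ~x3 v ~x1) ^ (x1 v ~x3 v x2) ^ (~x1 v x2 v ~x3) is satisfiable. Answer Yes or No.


Check all 8 possible truth assignments.
Number of satisfying assignments found: 2.
The formula is satisfiable.

Yes


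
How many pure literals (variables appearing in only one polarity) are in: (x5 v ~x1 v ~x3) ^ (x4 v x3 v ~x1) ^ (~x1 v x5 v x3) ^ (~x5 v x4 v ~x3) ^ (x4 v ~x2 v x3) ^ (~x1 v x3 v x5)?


A pure literal appears in only one polarity across all clauses.
Pure literals: x1 (negative only), x2 (negative only), x4 (positive only).
Count = 3.

3


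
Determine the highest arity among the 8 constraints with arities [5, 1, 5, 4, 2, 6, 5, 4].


The arities are: 5, 1, 5, 4, 2, 6, 5, 4.
Scan for the maximum value.
Maximum arity = 6.

6


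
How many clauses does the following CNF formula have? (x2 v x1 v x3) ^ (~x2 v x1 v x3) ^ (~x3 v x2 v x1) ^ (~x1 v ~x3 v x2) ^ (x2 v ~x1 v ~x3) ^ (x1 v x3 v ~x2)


Each group enclosed in parentheses joined by ^ is one clause.
Counting the conjuncts: 6 clauses.

6


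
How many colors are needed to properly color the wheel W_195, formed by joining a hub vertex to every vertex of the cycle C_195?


W_195 consists of the cycle C_195 together with a hub vertex adjacent to every cycle vertex.
The cycle C_195 needs 3 colors (odd cycle -> 3).
The hub is adjacent to every cycle vertex, so it must receive a new color distinct from all of them.
Chromatic number = 3 + 1 = 4.

4


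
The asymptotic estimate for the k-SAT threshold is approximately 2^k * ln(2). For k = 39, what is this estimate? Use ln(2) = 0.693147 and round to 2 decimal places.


Using the asymptotic formula: threshold ~ 2^k * ln(2).
2^39 = 549755813888.
549755813888 * 0.693147 = 381061593129.03.

381061593129.03


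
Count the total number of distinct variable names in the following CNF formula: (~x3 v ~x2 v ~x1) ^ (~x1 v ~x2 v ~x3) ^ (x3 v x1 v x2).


Identify each distinct variable in the formula.
Variables found: x1, x2, x3.
Total distinct variables = 3.

3


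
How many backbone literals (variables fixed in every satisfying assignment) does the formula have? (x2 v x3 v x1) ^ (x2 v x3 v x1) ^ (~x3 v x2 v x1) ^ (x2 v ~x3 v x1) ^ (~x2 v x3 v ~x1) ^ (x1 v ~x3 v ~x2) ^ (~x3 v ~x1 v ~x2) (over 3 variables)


Find all satisfying assignments: 3 model(s).
Check which variables have the same value in every model.
No variable is fixed across all models.
Backbone size = 0.

0


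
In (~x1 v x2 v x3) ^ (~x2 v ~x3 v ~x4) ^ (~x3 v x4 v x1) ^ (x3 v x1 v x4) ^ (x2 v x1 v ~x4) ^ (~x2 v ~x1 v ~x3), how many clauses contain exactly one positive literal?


A definite clause has exactly one positive literal.
Clause 1: 2 positive -> not definite
Clause 2: 0 positive -> not definite
Clause 3: 2 positive -> not definite
Clause 4: 3 positive -> not definite
Clause 5: 2 positive -> not definite
Clause 6: 0 positive -> not definite
Definite clause count = 0.

0


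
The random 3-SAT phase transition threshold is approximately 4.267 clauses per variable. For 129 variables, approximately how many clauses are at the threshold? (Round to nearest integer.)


The 3-SAT phase transition occurs at approximately 4.267 clauses per variable.
m = 4.267 * 129 = 550.443.
Rounded to nearest integer: 550.

550


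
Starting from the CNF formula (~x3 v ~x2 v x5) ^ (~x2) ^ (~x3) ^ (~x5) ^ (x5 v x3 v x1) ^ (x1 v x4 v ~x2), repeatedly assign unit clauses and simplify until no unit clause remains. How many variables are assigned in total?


Unit propagation repeatedly assigns the literal in any unit clause, then simplifies.
Assignments in order: x2 = F, x3 = F, x5 = F, x1 = T.
No further unit clauses remain.
Total variables assigned = 4.

4


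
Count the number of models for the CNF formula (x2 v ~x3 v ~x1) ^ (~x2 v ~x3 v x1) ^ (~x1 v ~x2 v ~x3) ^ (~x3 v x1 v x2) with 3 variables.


Enumerate all 8 truth assignments over 3 variables.
Test each against every clause.
Satisfying assignments found: 4.

4


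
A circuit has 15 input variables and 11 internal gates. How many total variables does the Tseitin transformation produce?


The Tseitin transformation introduces one auxiliary variable per gate.
Total variables = inputs + gates = 15 + 11 = 26.

26


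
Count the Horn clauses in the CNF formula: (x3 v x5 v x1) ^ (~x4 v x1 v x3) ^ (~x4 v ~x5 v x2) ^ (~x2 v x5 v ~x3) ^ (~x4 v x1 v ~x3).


A Horn clause has at most one positive literal.
Clause 1: 3 positive lit(s) -> not Horn
Clause 2: 2 positive lit(s) -> not Horn
Clause 3: 1 positive lit(s) -> Horn
Clause 4: 1 positive lit(s) -> Horn
Clause 5: 1 positive lit(s) -> Horn
Total Horn clauses = 3.

3


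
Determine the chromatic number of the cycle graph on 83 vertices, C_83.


An odd cycle cannot be 2-colored: alternating two colors around the cycle returns to the start with a conflict.
Since 83 is odd, three colors are required (and three suffice).
Chromatic number = 3.

3


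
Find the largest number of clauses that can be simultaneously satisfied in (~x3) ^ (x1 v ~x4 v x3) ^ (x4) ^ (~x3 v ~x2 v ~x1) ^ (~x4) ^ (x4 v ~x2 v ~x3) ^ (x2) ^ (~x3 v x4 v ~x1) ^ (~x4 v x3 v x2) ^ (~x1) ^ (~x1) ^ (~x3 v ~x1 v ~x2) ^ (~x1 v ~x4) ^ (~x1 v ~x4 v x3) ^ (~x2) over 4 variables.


Enumerate all 16 truth assignments.
For each, count how many of the 15 clauses are satisfied.
The formula is not fully satisfiable, so the maximum is below 15.
Maximum simultaneously satisfiable clauses = 13.

13


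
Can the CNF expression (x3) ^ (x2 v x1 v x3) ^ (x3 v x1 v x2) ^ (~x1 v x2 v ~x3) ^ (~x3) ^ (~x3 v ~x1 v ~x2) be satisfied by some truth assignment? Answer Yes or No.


Check all 8 possible truth assignments.
Number of satisfying assignments found: 0.
The formula is unsatisfiable.

No


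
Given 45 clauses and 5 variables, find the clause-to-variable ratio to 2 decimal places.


Clause-to-variable ratio = clauses / variables.
45 / 5 = 9.0.

9.0


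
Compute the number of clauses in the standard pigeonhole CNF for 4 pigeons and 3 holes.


The PHP encoding has two parts:
1) At-least-one-hole clauses: 4 (one per pigeon, each with 3 literals).
2) At-most-one-pigeon-per-hole clauses: 3 holes * C(4,2) = 3 * 6 = 18.
Total clauses = 4 + 18 = 22.

22


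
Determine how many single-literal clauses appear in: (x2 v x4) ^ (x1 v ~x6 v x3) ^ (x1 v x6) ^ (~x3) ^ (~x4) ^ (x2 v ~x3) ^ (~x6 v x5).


A unit clause contains exactly one literal.
Unit clauses found: (~x3), (~x4).
Count = 2.

2


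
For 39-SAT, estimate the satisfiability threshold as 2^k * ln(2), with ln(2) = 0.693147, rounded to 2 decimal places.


Using the asymptotic formula: threshold ~ 2^k * ln(2).
2^39 = 549755813888.
549755813888 * 0.693147 = 381061593129.03.

381061593129.03


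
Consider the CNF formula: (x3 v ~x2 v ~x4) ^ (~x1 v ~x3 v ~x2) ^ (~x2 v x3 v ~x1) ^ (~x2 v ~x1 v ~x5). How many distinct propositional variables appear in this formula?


Identify each distinct variable in the formula.
Variables found: x1, x2, x3, x4, x5.
Total distinct variables = 5.

5


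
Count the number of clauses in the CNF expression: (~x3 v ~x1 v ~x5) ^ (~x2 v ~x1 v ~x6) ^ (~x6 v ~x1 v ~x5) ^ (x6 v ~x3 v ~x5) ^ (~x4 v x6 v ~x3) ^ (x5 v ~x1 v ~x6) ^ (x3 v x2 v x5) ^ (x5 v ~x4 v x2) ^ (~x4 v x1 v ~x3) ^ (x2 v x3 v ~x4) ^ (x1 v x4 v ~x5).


Each group enclosed in parentheses joined by ^ is one clause.
Counting the conjuncts: 11 clauses.

11


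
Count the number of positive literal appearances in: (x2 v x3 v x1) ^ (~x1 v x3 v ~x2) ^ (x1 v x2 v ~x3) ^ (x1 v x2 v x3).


Scan each clause for unnegated literals.
Clause 1: 3 positive; Clause 2: 1 positive; Clause 3: 2 positive; Clause 4: 3 positive.
Total positive literal occurrences = 9.

9


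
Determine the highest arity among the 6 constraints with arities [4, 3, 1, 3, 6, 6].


The arities are: 4, 3, 1, 3, 6, 6.
Scan for the maximum value.
Maximum arity = 6.

6


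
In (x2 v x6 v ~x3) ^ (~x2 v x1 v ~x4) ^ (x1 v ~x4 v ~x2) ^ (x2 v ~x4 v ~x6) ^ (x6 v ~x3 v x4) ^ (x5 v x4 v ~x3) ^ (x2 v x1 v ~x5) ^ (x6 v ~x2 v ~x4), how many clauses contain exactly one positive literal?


A definite clause has exactly one positive literal.
Clause 1: 2 positive -> not definite
Clause 2: 1 positive -> definite
Clause 3: 1 positive -> definite
Clause 4: 1 positive -> definite
Clause 5: 2 positive -> not definite
Clause 6: 2 positive -> not definite
Clause 7: 2 positive -> not definite
Clause 8: 1 positive -> definite
Definite clause count = 4.

4


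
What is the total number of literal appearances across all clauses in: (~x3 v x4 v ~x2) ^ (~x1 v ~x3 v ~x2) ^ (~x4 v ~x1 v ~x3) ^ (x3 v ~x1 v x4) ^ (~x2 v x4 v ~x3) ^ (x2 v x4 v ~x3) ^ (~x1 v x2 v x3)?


Clause lengths: 3, 3, 3, 3, 3, 3, 3.
Sum = 3 + 3 + 3 + 3 + 3 + 3 + 3 = 21.

21


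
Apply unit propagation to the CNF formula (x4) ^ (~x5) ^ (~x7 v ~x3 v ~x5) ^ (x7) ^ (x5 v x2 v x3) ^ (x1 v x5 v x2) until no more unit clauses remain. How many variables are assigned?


Unit propagation repeatedly assigns the literal in any unit clause, then simplifies.
Assignments in order: x4 = T, x5 = F, x7 = T.
No further unit clauses remain.
Total variables assigned = 3.

3


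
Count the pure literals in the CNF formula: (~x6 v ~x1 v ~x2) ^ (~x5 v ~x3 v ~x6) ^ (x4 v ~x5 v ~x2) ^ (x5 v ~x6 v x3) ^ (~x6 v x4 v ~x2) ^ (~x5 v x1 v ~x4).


A pure literal appears in only one polarity across all clauses.
Pure literals: x2 (negative only), x6 (negative only).
Count = 2.

2


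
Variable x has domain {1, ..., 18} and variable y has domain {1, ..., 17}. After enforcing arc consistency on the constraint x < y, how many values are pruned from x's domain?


For the constraint x < y, x needs a supporting value in y's domain.
x can be at most 16 (one less than y's maximum).
Valid x values from domain: 16 out of 18.
Pruned = 18 - 16 = 2.

2


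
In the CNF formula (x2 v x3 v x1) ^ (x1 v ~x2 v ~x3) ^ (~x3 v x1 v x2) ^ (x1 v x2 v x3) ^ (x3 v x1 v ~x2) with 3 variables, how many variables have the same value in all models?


Find all satisfying assignments: 4 model(s).
Check which variables have the same value in every model.
Fixed variables: x1=T.
Backbone size = 1.

1


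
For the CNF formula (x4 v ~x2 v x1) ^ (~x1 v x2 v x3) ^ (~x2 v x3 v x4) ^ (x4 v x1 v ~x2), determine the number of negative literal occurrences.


Scan each clause for negated literals.
Clause 1: 1 negative; Clause 2: 1 negative; Clause 3: 1 negative; Clause 4: 1 negative.
Total negative literal occurrences = 4.

4


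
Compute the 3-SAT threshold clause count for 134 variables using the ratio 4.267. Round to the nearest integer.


The 3-SAT phase transition occurs at approximately 4.267 clauses per variable.
m = 4.267 * 134 = 571.778.
Rounded to nearest integer: 572.

572


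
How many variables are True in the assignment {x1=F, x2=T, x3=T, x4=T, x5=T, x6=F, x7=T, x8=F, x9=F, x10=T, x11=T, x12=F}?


The weight is the number of variables assigned True.
True variables: x2, x3, x4, x5, x7, x10, x11.
Weight = 7.

7


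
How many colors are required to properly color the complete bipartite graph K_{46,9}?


K_{46,9} is bipartite by definition: the two parts are independent sets, with every edge crossing between them.
Color all vertices in one part with color 1 and all vertices in the other part with color 2.
Since the graph has at least one edge, one color does not suffice.
Chromatic number = 2.

2


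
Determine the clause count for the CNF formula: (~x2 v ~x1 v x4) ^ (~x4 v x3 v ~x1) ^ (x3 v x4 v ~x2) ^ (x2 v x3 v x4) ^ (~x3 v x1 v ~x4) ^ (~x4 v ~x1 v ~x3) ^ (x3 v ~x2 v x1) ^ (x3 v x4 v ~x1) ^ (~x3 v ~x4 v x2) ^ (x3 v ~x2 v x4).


Each group enclosed in parentheses joined by ^ is one clause.
Counting the conjuncts: 10 clauses.

10


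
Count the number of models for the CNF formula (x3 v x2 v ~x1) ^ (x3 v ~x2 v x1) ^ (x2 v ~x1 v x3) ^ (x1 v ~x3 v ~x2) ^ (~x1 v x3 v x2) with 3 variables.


Enumerate all 8 truth assignments over 3 variables.
Test each against every clause.
Satisfying assignments found: 5.

5


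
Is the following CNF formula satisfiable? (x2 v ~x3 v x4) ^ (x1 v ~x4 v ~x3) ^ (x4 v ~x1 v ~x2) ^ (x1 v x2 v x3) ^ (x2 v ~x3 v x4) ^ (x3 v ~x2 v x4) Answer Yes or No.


Check all 16 possible truth assignments.
Number of satisfying assignments found: 7.
The formula is satisfiable.

Yes


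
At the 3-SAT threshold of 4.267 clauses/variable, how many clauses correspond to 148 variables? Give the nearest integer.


The 3-SAT phase transition occurs at approximately 4.267 clauses per variable.
m = 4.267 * 148 = 631.516.
Rounded to nearest integer: 632.

632


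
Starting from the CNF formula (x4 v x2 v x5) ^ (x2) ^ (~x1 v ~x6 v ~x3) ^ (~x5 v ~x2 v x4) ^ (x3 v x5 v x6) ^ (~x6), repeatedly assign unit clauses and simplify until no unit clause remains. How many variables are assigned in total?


Unit propagation repeatedly assigns the literal in any unit clause, then simplifies.
Assignments in order: x2 = T, x6 = F.
No further unit clauses remain.
Total variables assigned = 2.

2


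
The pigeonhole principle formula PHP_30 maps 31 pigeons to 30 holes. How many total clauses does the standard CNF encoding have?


The PHP encoding has two parts:
1) At-least-one-hole clauses: 31 (one per pigeon, each with 30 literals).
2) At-most-one-pigeon-per-hole clauses: 30 holes * C(31,2) = 30 * 465 = 13950.
Total clauses = 31 + 13950 = 13981.

13981


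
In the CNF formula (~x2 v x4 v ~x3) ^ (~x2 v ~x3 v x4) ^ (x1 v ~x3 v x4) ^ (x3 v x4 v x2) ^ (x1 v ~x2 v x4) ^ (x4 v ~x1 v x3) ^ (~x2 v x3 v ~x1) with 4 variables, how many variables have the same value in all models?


Find all satisfying assignments: 8 model(s).
Check which variables have the same value in every model.
No variable is fixed across all models.
Backbone size = 0.

0


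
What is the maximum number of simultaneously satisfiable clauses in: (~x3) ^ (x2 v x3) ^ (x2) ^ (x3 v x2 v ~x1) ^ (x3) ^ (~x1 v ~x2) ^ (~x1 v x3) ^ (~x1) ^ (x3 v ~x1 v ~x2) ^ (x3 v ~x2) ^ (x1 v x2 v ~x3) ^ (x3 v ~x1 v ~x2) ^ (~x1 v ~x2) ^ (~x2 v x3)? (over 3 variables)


Enumerate all 8 truth assignments.
For each, count how many of the 14 clauses are satisfied.
The formula is not fully satisfiable, so the maximum is below 14.
Maximum simultaneously satisfiable clauses = 13.

13


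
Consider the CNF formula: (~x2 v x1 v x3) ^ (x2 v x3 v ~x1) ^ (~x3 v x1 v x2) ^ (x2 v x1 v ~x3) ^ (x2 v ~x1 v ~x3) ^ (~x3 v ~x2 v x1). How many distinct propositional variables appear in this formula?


Identify each distinct variable in the formula.
Variables found: x1, x2, x3.
Total distinct variables = 3.

3


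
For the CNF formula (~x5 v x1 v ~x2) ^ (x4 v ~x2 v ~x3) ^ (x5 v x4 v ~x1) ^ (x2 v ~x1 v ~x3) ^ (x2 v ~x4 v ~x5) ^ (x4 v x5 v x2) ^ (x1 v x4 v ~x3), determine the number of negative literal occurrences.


Scan each clause for negated literals.
Clause 1: 2 negative; Clause 2: 2 negative; Clause 3: 1 negative; Clause 4: 2 negative; Clause 5: 2 negative; Clause 6: 0 negative; Clause 7: 1 negative.
Total negative literal occurrences = 10.

10


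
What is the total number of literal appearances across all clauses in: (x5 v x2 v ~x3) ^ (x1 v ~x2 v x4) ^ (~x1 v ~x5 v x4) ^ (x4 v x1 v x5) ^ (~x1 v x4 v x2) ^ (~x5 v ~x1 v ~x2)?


Clause lengths: 3, 3, 3, 3, 3, 3.
Sum = 3 + 3 + 3 + 3 + 3 + 3 = 18.

18


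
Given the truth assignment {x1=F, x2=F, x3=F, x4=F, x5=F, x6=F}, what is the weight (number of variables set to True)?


The weight is the number of variables assigned True.
True variables: none.
Weight = 0.

0


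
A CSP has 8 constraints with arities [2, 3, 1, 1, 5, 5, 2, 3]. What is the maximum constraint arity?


The arities are: 2, 3, 1, 1, 5, 5, 2, 3.
Scan for the maximum value.
Maximum arity = 5.

5


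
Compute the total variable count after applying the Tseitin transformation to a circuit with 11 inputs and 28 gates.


The Tseitin transformation introduces one auxiliary variable per gate.
Total variables = inputs + gates = 11 + 28 = 39.

39
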